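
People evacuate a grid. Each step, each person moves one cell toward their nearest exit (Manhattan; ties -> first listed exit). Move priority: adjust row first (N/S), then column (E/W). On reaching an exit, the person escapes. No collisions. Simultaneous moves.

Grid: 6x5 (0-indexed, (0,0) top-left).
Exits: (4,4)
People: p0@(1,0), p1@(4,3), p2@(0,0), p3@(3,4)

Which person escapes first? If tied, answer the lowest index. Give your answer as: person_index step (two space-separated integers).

Answer: 1 1

Derivation:
Step 1: p0:(1,0)->(2,0) | p1:(4,3)->(4,4)->EXIT | p2:(0,0)->(1,0) | p3:(3,4)->(4,4)->EXIT
Step 2: p0:(2,0)->(3,0) | p1:escaped | p2:(1,0)->(2,0) | p3:escaped
Step 3: p0:(3,0)->(4,0) | p1:escaped | p2:(2,0)->(3,0) | p3:escaped
Step 4: p0:(4,0)->(4,1) | p1:escaped | p2:(3,0)->(4,0) | p3:escaped
Step 5: p0:(4,1)->(4,2) | p1:escaped | p2:(4,0)->(4,1) | p3:escaped
Step 6: p0:(4,2)->(4,3) | p1:escaped | p2:(4,1)->(4,2) | p3:escaped
Step 7: p0:(4,3)->(4,4)->EXIT | p1:escaped | p2:(4,2)->(4,3) | p3:escaped
Step 8: p0:escaped | p1:escaped | p2:(4,3)->(4,4)->EXIT | p3:escaped
Exit steps: [7, 1, 8, 1]
First to escape: p1 at step 1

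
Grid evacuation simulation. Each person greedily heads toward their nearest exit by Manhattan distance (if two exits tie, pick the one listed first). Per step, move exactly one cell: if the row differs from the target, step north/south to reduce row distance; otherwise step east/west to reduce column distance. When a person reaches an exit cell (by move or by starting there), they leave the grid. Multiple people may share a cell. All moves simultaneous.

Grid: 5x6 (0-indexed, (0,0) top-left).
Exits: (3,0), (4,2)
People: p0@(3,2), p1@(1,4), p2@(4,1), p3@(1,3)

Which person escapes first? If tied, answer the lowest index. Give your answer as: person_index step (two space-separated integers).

Step 1: p0:(3,2)->(4,2)->EXIT | p1:(1,4)->(2,4) | p2:(4,1)->(4,2)->EXIT | p3:(1,3)->(2,3)
Step 2: p0:escaped | p1:(2,4)->(3,4) | p2:escaped | p3:(2,3)->(3,3)
Step 3: p0:escaped | p1:(3,4)->(4,4) | p2:escaped | p3:(3,3)->(4,3)
Step 4: p0:escaped | p1:(4,4)->(4,3) | p2:escaped | p3:(4,3)->(4,2)->EXIT
Step 5: p0:escaped | p1:(4,3)->(4,2)->EXIT | p2:escaped | p3:escaped
Exit steps: [1, 5, 1, 4]
First to escape: p0 at step 1

Answer: 0 1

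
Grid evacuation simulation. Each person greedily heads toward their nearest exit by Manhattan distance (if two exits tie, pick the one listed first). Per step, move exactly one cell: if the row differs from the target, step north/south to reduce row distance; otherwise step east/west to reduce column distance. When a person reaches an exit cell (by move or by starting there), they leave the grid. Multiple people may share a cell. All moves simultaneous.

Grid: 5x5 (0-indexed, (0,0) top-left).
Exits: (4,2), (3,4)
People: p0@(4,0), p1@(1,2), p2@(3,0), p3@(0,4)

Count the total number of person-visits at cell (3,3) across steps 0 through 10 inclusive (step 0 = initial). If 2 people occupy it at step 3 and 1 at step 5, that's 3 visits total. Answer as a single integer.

Answer: 0

Derivation:
Step 0: p0@(4,0) p1@(1,2) p2@(3,0) p3@(0,4) -> at (3,3): 0 [-], cum=0
Step 1: p0@(4,1) p1@(2,2) p2@(4,0) p3@(1,4) -> at (3,3): 0 [-], cum=0
Step 2: p0@ESC p1@(3,2) p2@(4,1) p3@(2,4) -> at (3,3): 0 [-], cum=0
Step 3: p0@ESC p1@ESC p2@ESC p3@ESC -> at (3,3): 0 [-], cum=0
Total visits = 0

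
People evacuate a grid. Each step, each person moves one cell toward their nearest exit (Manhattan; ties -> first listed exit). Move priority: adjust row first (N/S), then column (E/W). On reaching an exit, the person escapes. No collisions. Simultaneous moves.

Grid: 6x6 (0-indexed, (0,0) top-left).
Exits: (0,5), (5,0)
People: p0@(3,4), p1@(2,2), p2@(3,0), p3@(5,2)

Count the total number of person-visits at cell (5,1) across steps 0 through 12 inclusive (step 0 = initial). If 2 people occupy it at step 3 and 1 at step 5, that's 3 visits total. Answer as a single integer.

Step 0: p0@(3,4) p1@(2,2) p2@(3,0) p3@(5,2) -> at (5,1): 0 [-], cum=0
Step 1: p0@(2,4) p1@(1,2) p2@(4,0) p3@(5,1) -> at (5,1): 1 [p3], cum=1
Step 2: p0@(1,4) p1@(0,2) p2@ESC p3@ESC -> at (5,1): 0 [-], cum=1
Step 3: p0@(0,4) p1@(0,3) p2@ESC p3@ESC -> at (5,1): 0 [-], cum=1
Step 4: p0@ESC p1@(0,4) p2@ESC p3@ESC -> at (5,1): 0 [-], cum=1
Step 5: p0@ESC p1@ESC p2@ESC p3@ESC -> at (5,1): 0 [-], cum=1
Total visits = 1

Answer: 1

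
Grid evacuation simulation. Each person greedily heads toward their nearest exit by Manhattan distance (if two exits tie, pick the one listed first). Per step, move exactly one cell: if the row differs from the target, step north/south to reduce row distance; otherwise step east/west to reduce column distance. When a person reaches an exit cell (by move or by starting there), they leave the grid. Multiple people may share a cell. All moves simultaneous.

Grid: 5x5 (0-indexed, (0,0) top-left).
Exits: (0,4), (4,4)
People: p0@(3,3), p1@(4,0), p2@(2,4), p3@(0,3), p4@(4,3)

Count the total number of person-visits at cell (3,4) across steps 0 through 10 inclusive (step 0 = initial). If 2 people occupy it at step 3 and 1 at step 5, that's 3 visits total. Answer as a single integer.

Step 0: p0@(3,3) p1@(4,0) p2@(2,4) p3@(0,3) p4@(4,3) -> at (3,4): 0 [-], cum=0
Step 1: p0@(4,3) p1@(4,1) p2@(1,4) p3@ESC p4@ESC -> at (3,4): 0 [-], cum=0
Step 2: p0@ESC p1@(4,2) p2@ESC p3@ESC p4@ESC -> at (3,4): 0 [-], cum=0
Step 3: p0@ESC p1@(4,3) p2@ESC p3@ESC p4@ESC -> at (3,4): 0 [-], cum=0
Step 4: p0@ESC p1@ESC p2@ESC p3@ESC p4@ESC -> at (3,4): 0 [-], cum=0
Total visits = 0

Answer: 0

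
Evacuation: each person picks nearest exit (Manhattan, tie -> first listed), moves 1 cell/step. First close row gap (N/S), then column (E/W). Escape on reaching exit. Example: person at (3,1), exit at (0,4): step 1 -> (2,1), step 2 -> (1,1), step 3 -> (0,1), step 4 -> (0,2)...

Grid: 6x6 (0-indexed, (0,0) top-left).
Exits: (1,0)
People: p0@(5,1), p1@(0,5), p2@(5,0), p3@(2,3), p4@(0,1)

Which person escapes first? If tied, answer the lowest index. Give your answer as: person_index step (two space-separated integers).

Step 1: p0:(5,1)->(4,1) | p1:(0,5)->(1,5) | p2:(5,0)->(4,0) | p3:(2,3)->(1,3) | p4:(0,1)->(1,1)
Step 2: p0:(4,1)->(3,1) | p1:(1,5)->(1,4) | p2:(4,0)->(3,0) | p3:(1,3)->(1,2) | p4:(1,1)->(1,0)->EXIT
Step 3: p0:(3,1)->(2,1) | p1:(1,4)->(1,3) | p2:(3,0)->(2,0) | p3:(1,2)->(1,1) | p4:escaped
Step 4: p0:(2,1)->(1,1) | p1:(1,3)->(1,2) | p2:(2,0)->(1,0)->EXIT | p3:(1,1)->(1,0)->EXIT | p4:escaped
Step 5: p0:(1,1)->(1,0)->EXIT | p1:(1,2)->(1,1) | p2:escaped | p3:escaped | p4:escaped
Step 6: p0:escaped | p1:(1,1)->(1,0)->EXIT | p2:escaped | p3:escaped | p4:escaped
Exit steps: [5, 6, 4, 4, 2]
First to escape: p4 at step 2

Answer: 4 2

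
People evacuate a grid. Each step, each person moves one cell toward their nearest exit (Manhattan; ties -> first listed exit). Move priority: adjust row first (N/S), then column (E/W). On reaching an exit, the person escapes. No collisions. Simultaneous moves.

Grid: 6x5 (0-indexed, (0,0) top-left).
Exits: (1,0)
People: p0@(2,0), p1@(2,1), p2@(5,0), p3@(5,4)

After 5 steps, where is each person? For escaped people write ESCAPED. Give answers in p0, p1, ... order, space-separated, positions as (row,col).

Step 1: p0:(2,0)->(1,0)->EXIT | p1:(2,1)->(1,1) | p2:(5,0)->(4,0) | p3:(5,4)->(4,4)
Step 2: p0:escaped | p1:(1,1)->(1,0)->EXIT | p2:(4,0)->(3,0) | p3:(4,4)->(3,4)
Step 3: p0:escaped | p1:escaped | p2:(3,0)->(2,0) | p3:(3,4)->(2,4)
Step 4: p0:escaped | p1:escaped | p2:(2,0)->(1,0)->EXIT | p3:(2,4)->(1,4)
Step 5: p0:escaped | p1:escaped | p2:escaped | p3:(1,4)->(1,3)

ESCAPED ESCAPED ESCAPED (1,3)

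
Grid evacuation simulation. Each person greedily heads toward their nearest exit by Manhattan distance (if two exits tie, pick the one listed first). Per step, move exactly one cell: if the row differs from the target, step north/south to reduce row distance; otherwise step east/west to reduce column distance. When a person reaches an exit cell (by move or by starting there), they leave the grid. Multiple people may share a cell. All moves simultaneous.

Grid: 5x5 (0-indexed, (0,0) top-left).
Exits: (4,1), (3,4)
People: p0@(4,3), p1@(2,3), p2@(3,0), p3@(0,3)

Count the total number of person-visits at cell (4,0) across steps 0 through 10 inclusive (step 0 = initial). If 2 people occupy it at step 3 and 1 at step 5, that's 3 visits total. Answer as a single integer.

Step 0: p0@(4,3) p1@(2,3) p2@(3,0) p3@(0,3) -> at (4,0): 0 [-], cum=0
Step 1: p0@(4,2) p1@(3,3) p2@(4,0) p3@(1,3) -> at (4,0): 1 [p2], cum=1
Step 2: p0@ESC p1@ESC p2@ESC p3@(2,3) -> at (4,0): 0 [-], cum=1
Step 3: p0@ESC p1@ESC p2@ESC p3@(3,3) -> at (4,0): 0 [-], cum=1
Step 4: p0@ESC p1@ESC p2@ESC p3@ESC -> at (4,0): 0 [-], cum=1
Total visits = 1

Answer: 1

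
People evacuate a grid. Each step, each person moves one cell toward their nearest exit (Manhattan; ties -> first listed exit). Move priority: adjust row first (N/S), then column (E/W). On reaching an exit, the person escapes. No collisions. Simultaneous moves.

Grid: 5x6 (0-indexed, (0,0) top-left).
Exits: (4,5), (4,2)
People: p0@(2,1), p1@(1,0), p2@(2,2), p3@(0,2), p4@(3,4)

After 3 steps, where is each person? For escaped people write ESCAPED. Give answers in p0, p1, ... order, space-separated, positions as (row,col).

Step 1: p0:(2,1)->(3,1) | p1:(1,0)->(2,0) | p2:(2,2)->(3,2) | p3:(0,2)->(1,2) | p4:(3,4)->(4,4)
Step 2: p0:(3,1)->(4,1) | p1:(2,0)->(3,0) | p2:(3,2)->(4,2)->EXIT | p3:(1,2)->(2,2) | p4:(4,4)->(4,5)->EXIT
Step 3: p0:(4,1)->(4,2)->EXIT | p1:(3,0)->(4,0) | p2:escaped | p3:(2,2)->(3,2) | p4:escaped

ESCAPED (4,0) ESCAPED (3,2) ESCAPED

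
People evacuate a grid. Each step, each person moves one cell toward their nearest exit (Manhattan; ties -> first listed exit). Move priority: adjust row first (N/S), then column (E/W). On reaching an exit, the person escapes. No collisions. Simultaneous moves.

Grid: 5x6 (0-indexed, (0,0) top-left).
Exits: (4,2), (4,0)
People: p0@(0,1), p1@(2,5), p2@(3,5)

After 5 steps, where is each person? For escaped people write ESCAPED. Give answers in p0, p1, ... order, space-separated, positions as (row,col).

Step 1: p0:(0,1)->(1,1) | p1:(2,5)->(3,5) | p2:(3,5)->(4,5)
Step 2: p0:(1,1)->(2,1) | p1:(3,5)->(4,5) | p2:(4,5)->(4,4)
Step 3: p0:(2,1)->(3,1) | p1:(4,5)->(4,4) | p2:(4,4)->(4,3)
Step 4: p0:(3,1)->(4,1) | p1:(4,4)->(4,3) | p2:(4,3)->(4,2)->EXIT
Step 5: p0:(4,1)->(4,2)->EXIT | p1:(4,3)->(4,2)->EXIT | p2:escaped

ESCAPED ESCAPED ESCAPED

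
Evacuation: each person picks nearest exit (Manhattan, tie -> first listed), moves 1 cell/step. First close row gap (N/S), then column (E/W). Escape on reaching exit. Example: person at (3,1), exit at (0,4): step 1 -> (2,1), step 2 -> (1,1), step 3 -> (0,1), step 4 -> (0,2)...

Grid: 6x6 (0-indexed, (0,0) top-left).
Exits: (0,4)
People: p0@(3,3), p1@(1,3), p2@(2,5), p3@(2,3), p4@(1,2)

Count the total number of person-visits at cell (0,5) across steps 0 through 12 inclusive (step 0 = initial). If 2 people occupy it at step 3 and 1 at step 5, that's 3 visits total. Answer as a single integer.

Answer: 1

Derivation:
Step 0: p0@(3,3) p1@(1,3) p2@(2,5) p3@(2,3) p4@(1,2) -> at (0,5): 0 [-], cum=0
Step 1: p0@(2,3) p1@(0,3) p2@(1,5) p3@(1,3) p4@(0,2) -> at (0,5): 0 [-], cum=0
Step 2: p0@(1,3) p1@ESC p2@(0,5) p3@(0,3) p4@(0,3) -> at (0,5): 1 [p2], cum=1
Step 3: p0@(0,3) p1@ESC p2@ESC p3@ESC p4@ESC -> at (0,5): 0 [-], cum=1
Step 4: p0@ESC p1@ESC p2@ESC p3@ESC p4@ESC -> at (0,5): 0 [-], cum=1
Total visits = 1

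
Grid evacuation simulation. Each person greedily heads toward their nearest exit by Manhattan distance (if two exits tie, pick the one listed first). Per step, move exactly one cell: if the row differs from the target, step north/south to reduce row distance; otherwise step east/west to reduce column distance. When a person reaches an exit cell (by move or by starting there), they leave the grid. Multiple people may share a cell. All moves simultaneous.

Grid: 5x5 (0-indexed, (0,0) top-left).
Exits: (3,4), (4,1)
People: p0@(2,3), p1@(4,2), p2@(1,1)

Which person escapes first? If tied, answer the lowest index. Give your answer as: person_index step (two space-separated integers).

Answer: 1 1

Derivation:
Step 1: p0:(2,3)->(3,3) | p1:(4,2)->(4,1)->EXIT | p2:(1,1)->(2,1)
Step 2: p0:(3,3)->(3,4)->EXIT | p1:escaped | p2:(2,1)->(3,1)
Step 3: p0:escaped | p1:escaped | p2:(3,1)->(4,1)->EXIT
Exit steps: [2, 1, 3]
First to escape: p1 at step 1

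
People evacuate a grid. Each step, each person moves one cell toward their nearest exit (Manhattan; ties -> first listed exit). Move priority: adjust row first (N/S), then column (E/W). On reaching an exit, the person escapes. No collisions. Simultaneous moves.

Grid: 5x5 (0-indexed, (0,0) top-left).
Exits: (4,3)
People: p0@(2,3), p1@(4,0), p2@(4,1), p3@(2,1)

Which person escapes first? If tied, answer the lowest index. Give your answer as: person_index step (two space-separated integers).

Step 1: p0:(2,3)->(3,3) | p1:(4,0)->(4,1) | p2:(4,1)->(4,2) | p3:(2,1)->(3,1)
Step 2: p0:(3,3)->(4,3)->EXIT | p1:(4,1)->(4,2) | p2:(4,2)->(4,3)->EXIT | p3:(3,1)->(4,1)
Step 3: p0:escaped | p1:(4,2)->(4,3)->EXIT | p2:escaped | p3:(4,1)->(4,2)
Step 4: p0:escaped | p1:escaped | p2:escaped | p3:(4,2)->(4,3)->EXIT
Exit steps: [2, 3, 2, 4]
First to escape: p0 at step 2

Answer: 0 2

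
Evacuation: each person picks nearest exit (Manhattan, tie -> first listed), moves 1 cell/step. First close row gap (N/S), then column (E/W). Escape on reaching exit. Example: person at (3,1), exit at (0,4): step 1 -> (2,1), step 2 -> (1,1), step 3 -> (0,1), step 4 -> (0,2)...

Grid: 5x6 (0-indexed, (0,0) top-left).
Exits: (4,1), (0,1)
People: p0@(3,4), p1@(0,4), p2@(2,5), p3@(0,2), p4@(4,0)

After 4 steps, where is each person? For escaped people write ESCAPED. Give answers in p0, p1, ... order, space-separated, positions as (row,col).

Step 1: p0:(3,4)->(4,4) | p1:(0,4)->(0,3) | p2:(2,5)->(3,5) | p3:(0,2)->(0,1)->EXIT | p4:(4,0)->(4,1)->EXIT
Step 2: p0:(4,4)->(4,3) | p1:(0,3)->(0,2) | p2:(3,5)->(4,5) | p3:escaped | p4:escaped
Step 3: p0:(4,3)->(4,2) | p1:(0,2)->(0,1)->EXIT | p2:(4,5)->(4,4) | p3:escaped | p4:escaped
Step 4: p0:(4,2)->(4,1)->EXIT | p1:escaped | p2:(4,4)->(4,3) | p3:escaped | p4:escaped

ESCAPED ESCAPED (4,3) ESCAPED ESCAPED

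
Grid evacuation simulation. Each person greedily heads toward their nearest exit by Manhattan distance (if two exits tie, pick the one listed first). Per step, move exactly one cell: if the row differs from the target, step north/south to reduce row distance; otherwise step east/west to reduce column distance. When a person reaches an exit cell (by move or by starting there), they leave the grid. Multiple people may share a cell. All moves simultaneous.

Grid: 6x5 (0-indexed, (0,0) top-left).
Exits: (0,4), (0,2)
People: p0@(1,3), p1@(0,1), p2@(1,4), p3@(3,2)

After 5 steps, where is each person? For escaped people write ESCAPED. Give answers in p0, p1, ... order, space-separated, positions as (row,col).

Step 1: p0:(1,3)->(0,3) | p1:(0,1)->(0,2)->EXIT | p2:(1,4)->(0,4)->EXIT | p3:(3,2)->(2,2)
Step 2: p0:(0,3)->(0,4)->EXIT | p1:escaped | p2:escaped | p3:(2,2)->(1,2)
Step 3: p0:escaped | p1:escaped | p2:escaped | p3:(1,2)->(0,2)->EXIT

ESCAPED ESCAPED ESCAPED ESCAPED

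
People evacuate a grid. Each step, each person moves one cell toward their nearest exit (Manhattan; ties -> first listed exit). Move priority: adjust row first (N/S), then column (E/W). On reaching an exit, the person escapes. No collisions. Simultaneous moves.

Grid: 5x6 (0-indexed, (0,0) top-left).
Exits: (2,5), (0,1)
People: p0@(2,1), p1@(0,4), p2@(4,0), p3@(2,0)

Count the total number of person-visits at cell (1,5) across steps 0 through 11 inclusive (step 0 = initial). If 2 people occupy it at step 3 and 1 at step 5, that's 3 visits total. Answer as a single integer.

Step 0: p0@(2,1) p1@(0,4) p2@(4,0) p3@(2,0) -> at (1,5): 0 [-], cum=0
Step 1: p0@(1,1) p1@(1,4) p2@(3,0) p3@(1,0) -> at (1,5): 0 [-], cum=0
Step 2: p0@ESC p1@(2,4) p2@(2,0) p3@(0,0) -> at (1,5): 0 [-], cum=0
Step 3: p0@ESC p1@ESC p2@(1,0) p3@ESC -> at (1,5): 0 [-], cum=0
Step 4: p0@ESC p1@ESC p2@(0,0) p3@ESC -> at (1,5): 0 [-], cum=0
Step 5: p0@ESC p1@ESC p2@ESC p3@ESC -> at (1,5): 0 [-], cum=0
Total visits = 0

Answer: 0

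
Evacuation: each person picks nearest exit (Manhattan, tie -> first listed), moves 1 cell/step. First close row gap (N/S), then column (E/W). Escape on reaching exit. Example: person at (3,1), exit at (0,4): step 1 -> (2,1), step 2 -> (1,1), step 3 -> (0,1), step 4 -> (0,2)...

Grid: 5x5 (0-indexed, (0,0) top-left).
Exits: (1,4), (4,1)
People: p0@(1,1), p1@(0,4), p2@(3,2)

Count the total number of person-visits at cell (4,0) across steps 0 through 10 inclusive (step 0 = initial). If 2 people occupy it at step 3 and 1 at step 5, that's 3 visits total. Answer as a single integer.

Step 0: p0@(1,1) p1@(0,4) p2@(3,2) -> at (4,0): 0 [-], cum=0
Step 1: p0@(1,2) p1@ESC p2@(4,2) -> at (4,0): 0 [-], cum=0
Step 2: p0@(1,3) p1@ESC p2@ESC -> at (4,0): 0 [-], cum=0
Step 3: p0@ESC p1@ESC p2@ESC -> at (4,0): 0 [-], cum=0
Total visits = 0

Answer: 0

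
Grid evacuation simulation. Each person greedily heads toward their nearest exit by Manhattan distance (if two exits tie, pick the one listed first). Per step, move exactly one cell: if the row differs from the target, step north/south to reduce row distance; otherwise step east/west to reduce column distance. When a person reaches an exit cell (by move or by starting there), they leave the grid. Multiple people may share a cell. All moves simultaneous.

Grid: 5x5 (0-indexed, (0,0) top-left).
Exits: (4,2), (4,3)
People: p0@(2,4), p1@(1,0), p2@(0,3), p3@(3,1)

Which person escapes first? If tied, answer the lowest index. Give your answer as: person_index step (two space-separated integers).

Step 1: p0:(2,4)->(3,4) | p1:(1,0)->(2,0) | p2:(0,3)->(1,3) | p3:(3,1)->(4,1)
Step 2: p0:(3,4)->(4,4) | p1:(2,0)->(3,0) | p2:(1,3)->(2,3) | p3:(4,1)->(4,2)->EXIT
Step 3: p0:(4,4)->(4,3)->EXIT | p1:(3,0)->(4,0) | p2:(2,3)->(3,3) | p3:escaped
Step 4: p0:escaped | p1:(4,0)->(4,1) | p2:(3,3)->(4,3)->EXIT | p3:escaped
Step 5: p0:escaped | p1:(4,1)->(4,2)->EXIT | p2:escaped | p3:escaped
Exit steps: [3, 5, 4, 2]
First to escape: p3 at step 2

Answer: 3 2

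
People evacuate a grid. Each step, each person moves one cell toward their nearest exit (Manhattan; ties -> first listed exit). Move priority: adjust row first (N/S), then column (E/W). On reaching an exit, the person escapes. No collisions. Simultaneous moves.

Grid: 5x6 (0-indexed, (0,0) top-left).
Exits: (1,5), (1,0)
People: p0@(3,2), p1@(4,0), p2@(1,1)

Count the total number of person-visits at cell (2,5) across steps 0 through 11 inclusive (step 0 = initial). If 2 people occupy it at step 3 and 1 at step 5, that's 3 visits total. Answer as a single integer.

Answer: 0

Derivation:
Step 0: p0@(3,2) p1@(4,0) p2@(1,1) -> at (2,5): 0 [-], cum=0
Step 1: p0@(2,2) p1@(3,0) p2@ESC -> at (2,5): 0 [-], cum=0
Step 2: p0@(1,2) p1@(2,0) p2@ESC -> at (2,5): 0 [-], cum=0
Step 3: p0@(1,1) p1@ESC p2@ESC -> at (2,5): 0 [-], cum=0
Step 4: p0@ESC p1@ESC p2@ESC -> at (2,5): 0 [-], cum=0
Total visits = 0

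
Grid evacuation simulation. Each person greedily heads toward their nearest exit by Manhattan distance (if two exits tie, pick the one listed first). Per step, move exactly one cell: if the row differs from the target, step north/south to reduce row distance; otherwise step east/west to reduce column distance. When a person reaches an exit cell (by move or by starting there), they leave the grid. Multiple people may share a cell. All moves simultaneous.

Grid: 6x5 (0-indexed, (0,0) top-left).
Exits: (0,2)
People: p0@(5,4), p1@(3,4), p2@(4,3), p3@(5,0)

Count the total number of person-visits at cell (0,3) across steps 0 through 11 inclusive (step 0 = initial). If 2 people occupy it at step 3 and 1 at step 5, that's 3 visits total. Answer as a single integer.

Answer: 3

Derivation:
Step 0: p0@(5,4) p1@(3,4) p2@(4,3) p3@(5,0) -> at (0,3): 0 [-], cum=0
Step 1: p0@(4,4) p1@(2,4) p2@(3,3) p3@(4,0) -> at (0,3): 0 [-], cum=0
Step 2: p0@(3,4) p1@(1,4) p2@(2,3) p3@(3,0) -> at (0,3): 0 [-], cum=0
Step 3: p0@(2,4) p1@(0,4) p2@(1,3) p3@(2,0) -> at (0,3): 0 [-], cum=0
Step 4: p0@(1,4) p1@(0,3) p2@(0,3) p3@(1,0) -> at (0,3): 2 [p1,p2], cum=2
Step 5: p0@(0,4) p1@ESC p2@ESC p3@(0,0) -> at (0,3): 0 [-], cum=2
Step 6: p0@(0,3) p1@ESC p2@ESC p3@(0,1) -> at (0,3): 1 [p0], cum=3
Step 7: p0@ESC p1@ESC p2@ESC p3@ESC -> at (0,3): 0 [-], cum=3
Total visits = 3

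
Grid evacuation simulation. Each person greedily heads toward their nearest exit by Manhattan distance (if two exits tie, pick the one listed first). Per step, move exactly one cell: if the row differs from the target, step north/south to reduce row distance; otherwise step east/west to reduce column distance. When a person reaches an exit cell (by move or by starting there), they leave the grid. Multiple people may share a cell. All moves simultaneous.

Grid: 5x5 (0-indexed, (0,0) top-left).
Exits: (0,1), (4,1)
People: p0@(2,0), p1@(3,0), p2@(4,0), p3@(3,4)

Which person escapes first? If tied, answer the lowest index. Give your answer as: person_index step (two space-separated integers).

Step 1: p0:(2,0)->(1,0) | p1:(3,0)->(4,0) | p2:(4,0)->(4,1)->EXIT | p3:(3,4)->(4,4)
Step 2: p0:(1,0)->(0,0) | p1:(4,0)->(4,1)->EXIT | p2:escaped | p3:(4,4)->(4,3)
Step 3: p0:(0,0)->(0,1)->EXIT | p1:escaped | p2:escaped | p3:(4,3)->(4,2)
Step 4: p0:escaped | p1:escaped | p2:escaped | p3:(4,2)->(4,1)->EXIT
Exit steps: [3, 2, 1, 4]
First to escape: p2 at step 1

Answer: 2 1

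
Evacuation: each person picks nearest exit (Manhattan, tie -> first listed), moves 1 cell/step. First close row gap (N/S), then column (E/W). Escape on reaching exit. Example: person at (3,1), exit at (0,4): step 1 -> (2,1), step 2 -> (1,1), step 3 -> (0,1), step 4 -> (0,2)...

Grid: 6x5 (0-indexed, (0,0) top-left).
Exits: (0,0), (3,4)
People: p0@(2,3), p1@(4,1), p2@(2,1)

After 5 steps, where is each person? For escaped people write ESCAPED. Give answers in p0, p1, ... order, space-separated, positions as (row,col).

Step 1: p0:(2,3)->(3,3) | p1:(4,1)->(3,1) | p2:(2,1)->(1,1)
Step 2: p0:(3,3)->(3,4)->EXIT | p1:(3,1)->(3,2) | p2:(1,1)->(0,1)
Step 3: p0:escaped | p1:(3,2)->(3,3) | p2:(0,1)->(0,0)->EXIT
Step 4: p0:escaped | p1:(3,3)->(3,4)->EXIT | p2:escaped

ESCAPED ESCAPED ESCAPED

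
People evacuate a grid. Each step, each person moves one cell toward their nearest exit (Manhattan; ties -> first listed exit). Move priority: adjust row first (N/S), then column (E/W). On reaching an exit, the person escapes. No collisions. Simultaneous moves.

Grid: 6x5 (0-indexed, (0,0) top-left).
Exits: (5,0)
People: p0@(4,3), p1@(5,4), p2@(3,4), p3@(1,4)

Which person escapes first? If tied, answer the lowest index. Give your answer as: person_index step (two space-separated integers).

Step 1: p0:(4,3)->(5,3) | p1:(5,4)->(5,3) | p2:(3,4)->(4,4) | p3:(1,4)->(2,4)
Step 2: p0:(5,3)->(5,2) | p1:(5,3)->(5,2) | p2:(4,4)->(5,4) | p3:(2,4)->(3,4)
Step 3: p0:(5,2)->(5,1) | p1:(5,2)->(5,1) | p2:(5,4)->(5,3) | p3:(3,4)->(4,4)
Step 4: p0:(5,1)->(5,0)->EXIT | p1:(5,1)->(5,0)->EXIT | p2:(5,3)->(5,2) | p3:(4,4)->(5,4)
Step 5: p0:escaped | p1:escaped | p2:(5,2)->(5,1) | p3:(5,4)->(5,3)
Step 6: p0:escaped | p1:escaped | p2:(5,1)->(5,0)->EXIT | p3:(5,3)->(5,2)
Step 7: p0:escaped | p1:escaped | p2:escaped | p3:(5,2)->(5,1)
Step 8: p0:escaped | p1:escaped | p2:escaped | p3:(5,1)->(5,0)->EXIT
Exit steps: [4, 4, 6, 8]
First to escape: p0 at step 4

Answer: 0 4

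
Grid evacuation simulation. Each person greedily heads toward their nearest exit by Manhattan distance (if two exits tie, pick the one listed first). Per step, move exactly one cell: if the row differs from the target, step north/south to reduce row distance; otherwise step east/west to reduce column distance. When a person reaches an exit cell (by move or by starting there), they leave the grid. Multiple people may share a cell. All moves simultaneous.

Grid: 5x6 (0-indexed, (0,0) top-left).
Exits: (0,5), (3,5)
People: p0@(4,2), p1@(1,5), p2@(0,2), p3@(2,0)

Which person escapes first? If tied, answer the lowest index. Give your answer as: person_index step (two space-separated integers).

Step 1: p0:(4,2)->(3,2) | p1:(1,5)->(0,5)->EXIT | p2:(0,2)->(0,3) | p3:(2,0)->(3,0)
Step 2: p0:(3,2)->(3,3) | p1:escaped | p2:(0,3)->(0,4) | p3:(3,0)->(3,1)
Step 3: p0:(3,3)->(3,4) | p1:escaped | p2:(0,4)->(0,5)->EXIT | p3:(3,1)->(3,2)
Step 4: p0:(3,4)->(3,5)->EXIT | p1:escaped | p2:escaped | p3:(3,2)->(3,3)
Step 5: p0:escaped | p1:escaped | p2:escaped | p3:(3,3)->(3,4)
Step 6: p0:escaped | p1:escaped | p2:escaped | p3:(3,4)->(3,5)->EXIT
Exit steps: [4, 1, 3, 6]
First to escape: p1 at step 1

Answer: 1 1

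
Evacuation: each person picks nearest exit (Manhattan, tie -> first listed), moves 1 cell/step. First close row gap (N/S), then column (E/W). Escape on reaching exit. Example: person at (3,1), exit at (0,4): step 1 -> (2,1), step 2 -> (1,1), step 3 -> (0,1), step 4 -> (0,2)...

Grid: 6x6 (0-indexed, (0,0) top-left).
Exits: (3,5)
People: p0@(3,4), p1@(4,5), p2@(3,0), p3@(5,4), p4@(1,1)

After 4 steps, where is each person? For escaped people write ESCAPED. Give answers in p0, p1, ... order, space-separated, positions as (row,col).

Step 1: p0:(3,4)->(3,5)->EXIT | p1:(4,5)->(3,5)->EXIT | p2:(3,0)->(3,1) | p3:(5,4)->(4,4) | p4:(1,1)->(2,1)
Step 2: p0:escaped | p1:escaped | p2:(3,1)->(3,2) | p3:(4,4)->(3,4) | p4:(2,1)->(3,1)
Step 3: p0:escaped | p1:escaped | p2:(3,2)->(3,3) | p3:(3,4)->(3,5)->EXIT | p4:(3,1)->(3,2)
Step 4: p0:escaped | p1:escaped | p2:(3,3)->(3,4) | p3:escaped | p4:(3,2)->(3,3)

ESCAPED ESCAPED (3,4) ESCAPED (3,3)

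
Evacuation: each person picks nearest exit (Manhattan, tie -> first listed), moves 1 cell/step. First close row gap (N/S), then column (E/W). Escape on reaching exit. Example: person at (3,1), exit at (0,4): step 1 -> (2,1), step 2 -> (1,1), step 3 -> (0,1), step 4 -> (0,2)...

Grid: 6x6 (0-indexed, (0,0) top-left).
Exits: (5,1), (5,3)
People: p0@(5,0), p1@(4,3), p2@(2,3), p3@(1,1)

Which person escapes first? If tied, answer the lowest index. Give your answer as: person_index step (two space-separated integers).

Step 1: p0:(5,0)->(5,1)->EXIT | p1:(4,3)->(5,3)->EXIT | p2:(2,3)->(3,3) | p3:(1,1)->(2,1)
Step 2: p0:escaped | p1:escaped | p2:(3,3)->(4,3) | p3:(2,1)->(3,1)
Step 3: p0:escaped | p1:escaped | p2:(4,3)->(5,3)->EXIT | p3:(3,1)->(4,1)
Step 4: p0:escaped | p1:escaped | p2:escaped | p3:(4,1)->(5,1)->EXIT
Exit steps: [1, 1, 3, 4]
First to escape: p0 at step 1

Answer: 0 1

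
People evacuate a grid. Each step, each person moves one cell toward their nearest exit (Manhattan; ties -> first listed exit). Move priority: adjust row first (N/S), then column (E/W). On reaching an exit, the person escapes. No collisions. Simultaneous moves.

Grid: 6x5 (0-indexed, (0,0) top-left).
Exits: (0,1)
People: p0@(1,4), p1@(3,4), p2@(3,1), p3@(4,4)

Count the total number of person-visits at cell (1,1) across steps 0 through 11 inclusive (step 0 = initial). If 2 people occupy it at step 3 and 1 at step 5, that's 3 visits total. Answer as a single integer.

Step 0: p0@(1,4) p1@(3,4) p2@(3,1) p3@(4,4) -> at (1,1): 0 [-], cum=0
Step 1: p0@(0,4) p1@(2,4) p2@(2,1) p3@(3,4) -> at (1,1): 0 [-], cum=0
Step 2: p0@(0,3) p1@(1,4) p2@(1,1) p3@(2,4) -> at (1,1): 1 [p2], cum=1
Step 3: p0@(0,2) p1@(0,4) p2@ESC p3@(1,4) -> at (1,1): 0 [-], cum=1
Step 4: p0@ESC p1@(0,3) p2@ESC p3@(0,4) -> at (1,1): 0 [-], cum=1
Step 5: p0@ESC p1@(0,2) p2@ESC p3@(0,3) -> at (1,1): 0 [-], cum=1
Step 6: p0@ESC p1@ESC p2@ESC p3@(0,2) -> at (1,1): 0 [-], cum=1
Step 7: p0@ESC p1@ESC p2@ESC p3@ESC -> at (1,1): 0 [-], cum=1
Total visits = 1

Answer: 1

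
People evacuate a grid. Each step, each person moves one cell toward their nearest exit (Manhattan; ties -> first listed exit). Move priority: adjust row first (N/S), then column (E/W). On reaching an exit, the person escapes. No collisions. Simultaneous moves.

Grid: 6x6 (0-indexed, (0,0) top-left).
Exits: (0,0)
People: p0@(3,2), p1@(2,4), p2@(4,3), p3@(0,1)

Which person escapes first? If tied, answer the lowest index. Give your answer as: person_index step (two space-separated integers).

Answer: 3 1

Derivation:
Step 1: p0:(3,2)->(2,2) | p1:(2,4)->(1,4) | p2:(4,3)->(3,3) | p3:(0,1)->(0,0)->EXIT
Step 2: p0:(2,2)->(1,2) | p1:(1,4)->(0,4) | p2:(3,3)->(2,3) | p3:escaped
Step 3: p0:(1,2)->(0,2) | p1:(0,4)->(0,3) | p2:(2,3)->(1,3) | p3:escaped
Step 4: p0:(0,2)->(0,1) | p1:(0,3)->(0,2) | p2:(1,3)->(0,3) | p3:escaped
Step 5: p0:(0,1)->(0,0)->EXIT | p1:(0,2)->(0,1) | p2:(0,3)->(0,2) | p3:escaped
Step 6: p0:escaped | p1:(0,1)->(0,0)->EXIT | p2:(0,2)->(0,1) | p3:escaped
Step 7: p0:escaped | p1:escaped | p2:(0,1)->(0,0)->EXIT | p3:escaped
Exit steps: [5, 6, 7, 1]
First to escape: p3 at step 1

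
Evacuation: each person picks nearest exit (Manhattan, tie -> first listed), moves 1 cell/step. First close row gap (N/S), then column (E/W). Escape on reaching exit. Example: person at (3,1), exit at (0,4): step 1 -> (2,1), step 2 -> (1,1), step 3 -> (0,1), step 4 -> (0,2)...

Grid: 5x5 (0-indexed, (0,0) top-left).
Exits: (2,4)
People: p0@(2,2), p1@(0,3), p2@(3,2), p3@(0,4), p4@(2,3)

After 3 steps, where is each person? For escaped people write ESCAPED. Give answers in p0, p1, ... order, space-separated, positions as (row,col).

Step 1: p0:(2,2)->(2,3) | p1:(0,3)->(1,3) | p2:(3,2)->(2,2) | p3:(0,4)->(1,4) | p4:(2,3)->(2,4)->EXIT
Step 2: p0:(2,3)->(2,4)->EXIT | p1:(1,3)->(2,3) | p2:(2,2)->(2,3) | p3:(1,4)->(2,4)->EXIT | p4:escaped
Step 3: p0:escaped | p1:(2,3)->(2,4)->EXIT | p2:(2,3)->(2,4)->EXIT | p3:escaped | p4:escaped

ESCAPED ESCAPED ESCAPED ESCAPED ESCAPED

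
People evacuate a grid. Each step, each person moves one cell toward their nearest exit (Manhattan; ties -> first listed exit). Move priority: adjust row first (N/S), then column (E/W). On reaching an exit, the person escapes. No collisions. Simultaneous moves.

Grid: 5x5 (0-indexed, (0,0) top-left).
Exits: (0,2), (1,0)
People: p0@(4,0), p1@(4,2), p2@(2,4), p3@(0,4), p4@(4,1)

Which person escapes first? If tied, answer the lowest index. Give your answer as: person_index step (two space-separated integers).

Step 1: p0:(4,0)->(3,0) | p1:(4,2)->(3,2) | p2:(2,4)->(1,4) | p3:(0,4)->(0,3) | p4:(4,1)->(3,1)
Step 2: p0:(3,0)->(2,0) | p1:(3,2)->(2,2) | p2:(1,4)->(0,4) | p3:(0,3)->(0,2)->EXIT | p4:(3,1)->(2,1)
Step 3: p0:(2,0)->(1,0)->EXIT | p1:(2,2)->(1,2) | p2:(0,4)->(0,3) | p3:escaped | p4:(2,1)->(1,1)
Step 4: p0:escaped | p1:(1,2)->(0,2)->EXIT | p2:(0,3)->(0,2)->EXIT | p3:escaped | p4:(1,1)->(1,0)->EXIT
Exit steps: [3, 4, 4, 2, 4]
First to escape: p3 at step 2

Answer: 3 2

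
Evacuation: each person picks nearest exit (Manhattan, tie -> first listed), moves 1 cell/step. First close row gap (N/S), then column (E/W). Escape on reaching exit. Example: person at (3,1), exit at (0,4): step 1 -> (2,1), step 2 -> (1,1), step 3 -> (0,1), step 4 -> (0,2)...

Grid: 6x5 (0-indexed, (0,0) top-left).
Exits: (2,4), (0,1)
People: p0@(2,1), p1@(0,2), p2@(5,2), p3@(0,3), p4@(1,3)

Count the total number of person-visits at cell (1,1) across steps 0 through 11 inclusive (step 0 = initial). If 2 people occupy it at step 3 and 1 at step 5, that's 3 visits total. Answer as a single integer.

Answer: 1

Derivation:
Step 0: p0@(2,1) p1@(0,2) p2@(5,2) p3@(0,3) p4@(1,3) -> at (1,1): 0 [-], cum=0
Step 1: p0@(1,1) p1@ESC p2@(4,2) p3@(0,2) p4@(2,3) -> at (1,1): 1 [p0], cum=1
Step 2: p0@ESC p1@ESC p2@(3,2) p3@ESC p4@ESC -> at (1,1): 0 [-], cum=1
Step 3: p0@ESC p1@ESC p2@(2,2) p3@ESC p4@ESC -> at (1,1): 0 [-], cum=1
Step 4: p0@ESC p1@ESC p2@(2,3) p3@ESC p4@ESC -> at (1,1): 0 [-], cum=1
Step 5: p0@ESC p1@ESC p2@ESC p3@ESC p4@ESC -> at (1,1): 0 [-], cum=1
Total visits = 1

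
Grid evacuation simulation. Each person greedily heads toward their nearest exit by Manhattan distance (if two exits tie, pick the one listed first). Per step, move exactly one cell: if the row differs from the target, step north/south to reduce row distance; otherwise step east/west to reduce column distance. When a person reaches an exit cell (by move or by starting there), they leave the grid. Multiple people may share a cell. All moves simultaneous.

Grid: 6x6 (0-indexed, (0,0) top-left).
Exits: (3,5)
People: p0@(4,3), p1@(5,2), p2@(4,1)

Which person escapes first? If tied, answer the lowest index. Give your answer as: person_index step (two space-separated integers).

Answer: 0 3

Derivation:
Step 1: p0:(4,3)->(3,3) | p1:(5,2)->(4,2) | p2:(4,1)->(3,1)
Step 2: p0:(3,3)->(3,4) | p1:(4,2)->(3,2) | p2:(3,1)->(3,2)
Step 3: p0:(3,4)->(3,5)->EXIT | p1:(3,2)->(3,3) | p2:(3,2)->(3,3)
Step 4: p0:escaped | p1:(3,3)->(3,4) | p2:(3,3)->(3,4)
Step 5: p0:escaped | p1:(3,4)->(3,5)->EXIT | p2:(3,4)->(3,5)->EXIT
Exit steps: [3, 5, 5]
First to escape: p0 at step 3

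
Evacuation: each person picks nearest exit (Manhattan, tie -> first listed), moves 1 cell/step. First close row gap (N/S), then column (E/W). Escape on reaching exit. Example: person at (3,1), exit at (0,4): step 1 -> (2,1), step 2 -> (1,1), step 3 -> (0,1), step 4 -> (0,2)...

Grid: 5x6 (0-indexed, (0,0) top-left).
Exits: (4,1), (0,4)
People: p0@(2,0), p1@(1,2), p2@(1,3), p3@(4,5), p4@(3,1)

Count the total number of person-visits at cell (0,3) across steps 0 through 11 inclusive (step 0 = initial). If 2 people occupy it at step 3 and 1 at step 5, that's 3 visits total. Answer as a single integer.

Answer: 2

Derivation:
Step 0: p0@(2,0) p1@(1,2) p2@(1,3) p3@(4,5) p4@(3,1) -> at (0,3): 0 [-], cum=0
Step 1: p0@(3,0) p1@(0,2) p2@(0,3) p3@(4,4) p4@ESC -> at (0,3): 1 [p2], cum=1
Step 2: p0@(4,0) p1@(0,3) p2@ESC p3@(4,3) p4@ESC -> at (0,3): 1 [p1], cum=2
Step 3: p0@ESC p1@ESC p2@ESC p3@(4,2) p4@ESC -> at (0,3): 0 [-], cum=2
Step 4: p0@ESC p1@ESC p2@ESC p3@ESC p4@ESC -> at (0,3): 0 [-], cum=2
Total visits = 2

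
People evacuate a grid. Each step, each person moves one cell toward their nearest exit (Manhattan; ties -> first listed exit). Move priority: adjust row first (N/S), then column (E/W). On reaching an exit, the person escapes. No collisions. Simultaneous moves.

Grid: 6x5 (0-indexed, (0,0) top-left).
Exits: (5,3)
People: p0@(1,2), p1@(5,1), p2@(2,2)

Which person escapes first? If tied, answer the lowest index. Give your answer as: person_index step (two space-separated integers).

Answer: 1 2

Derivation:
Step 1: p0:(1,2)->(2,2) | p1:(5,1)->(5,2) | p2:(2,2)->(3,2)
Step 2: p0:(2,2)->(3,2) | p1:(5,2)->(5,3)->EXIT | p2:(3,2)->(4,2)
Step 3: p0:(3,2)->(4,2) | p1:escaped | p2:(4,2)->(5,2)
Step 4: p0:(4,2)->(5,2) | p1:escaped | p2:(5,2)->(5,3)->EXIT
Step 5: p0:(5,2)->(5,3)->EXIT | p1:escaped | p2:escaped
Exit steps: [5, 2, 4]
First to escape: p1 at step 2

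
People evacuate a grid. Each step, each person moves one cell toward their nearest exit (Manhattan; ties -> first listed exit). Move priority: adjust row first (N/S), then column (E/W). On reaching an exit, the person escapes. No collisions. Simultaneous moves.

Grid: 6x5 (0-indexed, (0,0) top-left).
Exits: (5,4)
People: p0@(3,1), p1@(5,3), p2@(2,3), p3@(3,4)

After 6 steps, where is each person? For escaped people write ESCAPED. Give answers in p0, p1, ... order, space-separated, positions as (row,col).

Step 1: p0:(3,1)->(4,1) | p1:(5,3)->(5,4)->EXIT | p2:(2,3)->(3,3) | p3:(3,4)->(4,4)
Step 2: p0:(4,1)->(5,1) | p1:escaped | p2:(3,3)->(4,3) | p3:(4,4)->(5,4)->EXIT
Step 3: p0:(5,1)->(5,2) | p1:escaped | p2:(4,3)->(5,3) | p3:escaped
Step 4: p0:(5,2)->(5,3) | p1:escaped | p2:(5,3)->(5,4)->EXIT | p3:escaped
Step 5: p0:(5,3)->(5,4)->EXIT | p1:escaped | p2:escaped | p3:escaped

ESCAPED ESCAPED ESCAPED ESCAPED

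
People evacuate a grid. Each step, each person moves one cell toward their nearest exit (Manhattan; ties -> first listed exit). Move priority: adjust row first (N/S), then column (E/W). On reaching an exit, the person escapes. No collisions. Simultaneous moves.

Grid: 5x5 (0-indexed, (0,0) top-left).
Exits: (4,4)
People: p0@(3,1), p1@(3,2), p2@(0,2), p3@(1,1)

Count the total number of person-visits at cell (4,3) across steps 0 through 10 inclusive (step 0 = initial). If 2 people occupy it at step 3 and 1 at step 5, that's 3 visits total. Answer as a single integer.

Answer: 4

Derivation:
Step 0: p0@(3,1) p1@(3,2) p2@(0,2) p3@(1,1) -> at (4,3): 0 [-], cum=0
Step 1: p0@(4,1) p1@(4,2) p2@(1,2) p3@(2,1) -> at (4,3): 0 [-], cum=0
Step 2: p0@(4,2) p1@(4,3) p2@(2,2) p3@(3,1) -> at (4,3): 1 [p1], cum=1
Step 3: p0@(4,3) p1@ESC p2@(3,2) p3@(4,1) -> at (4,3): 1 [p0], cum=2
Step 4: p0@ESC p1@ESC p2@(4,2) p3@(4,2) -> at (4,3): 0 [-], cum=2
Step 5: p0@ESC p1@ESC p2@(4,3) p3@(4,3) -> at (4,3): 2 [p2,p3], cum=4
Step 6: p0@ESC p1@ESC p2@ESC p3@ESC -> at (4,3): 0 [-], cum=4
Total visits = 4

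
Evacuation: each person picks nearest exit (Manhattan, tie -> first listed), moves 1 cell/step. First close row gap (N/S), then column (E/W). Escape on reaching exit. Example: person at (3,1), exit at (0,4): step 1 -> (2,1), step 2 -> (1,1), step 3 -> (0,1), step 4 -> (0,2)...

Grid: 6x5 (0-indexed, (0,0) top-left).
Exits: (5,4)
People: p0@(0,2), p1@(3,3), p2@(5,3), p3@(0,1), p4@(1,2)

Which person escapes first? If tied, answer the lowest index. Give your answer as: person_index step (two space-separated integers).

Step 1: p0:(0,2)->(1,2) | p1:(3,3)->(4,3) | p2:(5,3)->(5,4)->EXIT | p3:(0,1)->(1,1) | p4:(1,2)->(2,2)
Step 2: p0:(1,2)->(2,2) | p1:(4,3)->(5,3) | p2:escaped | p3:(1,1)->(2,1) | p4:(2,2)->(3,2)
Step 3: p0:(2,2)->(3,2) | p1:(5,3)->(5,4)->EXIT | p2:escaped | p3:(2,1)->(3,1) | p4:(3,2)->(4,2)
Step 4: p0:(3,2)->(4,2) | p1:escaped | p2:escaped | p3:(3,1)->(4,1) | p4:(4,2)->(5,2)
Step 5: p0:(4,2)->(5,2) | p1:escaped | p2:escaped | p3:(4,1)->(5,1) | p4:(5,2)->(5,3)
Step 6: p0:(5,2)->(5,3) | p1:escaped | p2:escaped | p3:(5,1)->(5,2) | p4:(5,3)->(5,4)->EXIT
Step 7: p0:(5,3)->(5,4)->EXIT | p1:escaped | p2:escaped | p3:(5,2)->(5,3) | p4:escaped
Step 8: p0:escaped | p1:escaped | p2:escaped | p3:(5,3)->(5,4)->EXIT | p4:escaped
Exit steps: [7, 3, 1, 8, 6]
First to escape: p2 at step 1

Answer: 2 1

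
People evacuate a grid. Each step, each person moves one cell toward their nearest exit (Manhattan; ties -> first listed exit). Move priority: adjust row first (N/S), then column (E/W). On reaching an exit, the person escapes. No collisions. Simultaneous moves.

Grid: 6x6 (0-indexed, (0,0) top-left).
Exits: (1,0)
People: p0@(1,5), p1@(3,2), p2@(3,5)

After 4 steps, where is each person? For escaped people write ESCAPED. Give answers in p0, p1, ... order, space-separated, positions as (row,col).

Step 1: p0:(1,5)->(1,4) | p1:(3,2)->(2,2) | p2:(3,5)->(2,5)
Step 2: p0:(1,4)->(1,3) | p1:(2,2)->(1,2) | p2:(2,5)->(1,5)
Step 3: p0:(1,3)->(1,2) | p1:(1,2)->(1,1) | p2:(1,5)->(1,4)
Step 4: p0:(1,2)->(1,1) | p1:(1,1)->(1,0)->EXIT | p2:(1,4)->(1,3)

(1,1) ESCAPED (1,3)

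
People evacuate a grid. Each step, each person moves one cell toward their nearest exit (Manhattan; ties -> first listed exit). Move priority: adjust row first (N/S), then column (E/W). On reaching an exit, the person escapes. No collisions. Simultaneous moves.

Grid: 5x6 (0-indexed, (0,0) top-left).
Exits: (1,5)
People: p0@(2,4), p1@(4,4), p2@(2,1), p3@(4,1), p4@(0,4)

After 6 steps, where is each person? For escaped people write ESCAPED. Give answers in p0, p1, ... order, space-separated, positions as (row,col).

Step 1: p0:(2,4)->(1,4) | p1:(4,4)->(3,4) | p2:(2,1)->(1,1) | p3:(4,1)->(3,1) | p4:(0,4)->(1,4)
Step 2: p0:(1,4)->(1,5)->EXIT | p1:(3,4)->(2,4) | p2:(1,1)->(1,2) | p3:(3,1)->(2,1) | p4:(1,4)->(1,5)->EXIT
Step 3: p0:escaped | p1:(2,4)->(1,4) | p2:(1,2)->(1,3) | p3:(2,1)->(1,1) | p4:escaped
Step 4: p0:escaped | p1:(1,4)->(1,5)->EXIT | p2:(1,3)->(1,4) | p3:(1,1)->(1,2) | p4:escaped
Step 5: p0:escaped | p1:escaped | p2:(1,4)->(1,5)->EXIT | p3:(1,2)->(1,3) | p4:escaped
Step 6: p0:escaped | p1:escaped | p2:escaped | p3:(1,3)->(1,4) | p4:escaped

ESCAPED ESCAPED ESCAPED (1,4) ESCAPED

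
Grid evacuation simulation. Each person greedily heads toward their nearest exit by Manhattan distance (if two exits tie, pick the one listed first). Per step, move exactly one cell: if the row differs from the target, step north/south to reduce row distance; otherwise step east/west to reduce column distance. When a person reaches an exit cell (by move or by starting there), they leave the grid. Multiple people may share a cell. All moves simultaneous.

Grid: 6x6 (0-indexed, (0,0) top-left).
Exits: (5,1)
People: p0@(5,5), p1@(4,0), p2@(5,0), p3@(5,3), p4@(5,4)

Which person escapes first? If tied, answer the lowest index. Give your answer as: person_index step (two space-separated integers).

Answer: 2 1

Derivation:
Step 1: p0:(5,5)->(5,4) | p1:(4,0)->(5,0) | p2:(5,0)->(5,1)->EXIT | p3:(5,3)->(5,2) | p4:(5,4)->(5,3)
Step 2: p0:(5,4)->(5,3) | p1:(5,0)->(5,1)->EXIT | p2:escaped | p3:(5,2)->(5,1)->EXIT | p4:(5,3)->(5,2)
Step 3: p0:(5,3)->(5,2) | p1:escaped | p2:escaped | p3:escaped | p4:(5,2)->(5,1)->EXIT
Step 4: p0:(5,2)->(5,1)->EXIT | p1:escaped | p2:escaped | p3:escaped | p4:escaped
Exit steps: [4, 2, 1, 2, 3]
First to escape: p2 at step 1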